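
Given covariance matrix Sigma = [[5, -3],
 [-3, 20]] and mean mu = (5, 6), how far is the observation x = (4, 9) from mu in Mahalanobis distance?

Step 1 — centre the observation: (x - mu) = (-1, 3).

Step 2 — invert Sigma. det(Sigma) = 5·20 - (-3)² = 91.
  Sigma^{-1} = (1/det) · [[d, -b], [-b, a]] = [[0.2198, 0.033],
 [0.033, 0.0549]].

Step 3 — form the quadratic (x - mu)^T · Sigma^{-1} · (x - mu):
  Sigma^{-1} · (x - mu) = (-0.1209, 0.1319).
  (x - mu)^T · [Sigma^{-1} · (x - mu)] = (-1)·(-0.1209) + (3)·(0.1319) = 0.5165.

Step 4 — take square root: d = √(0.5165) ≈ 0.7187.

d(x, mu) = √(0.5165) ≈ 0.7187


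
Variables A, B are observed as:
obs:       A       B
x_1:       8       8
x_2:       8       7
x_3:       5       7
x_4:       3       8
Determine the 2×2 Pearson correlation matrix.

Step 1 — column means:
  mean(A) = (8 + 8 + 5 + 3) / 4 = 24/4 = 6
  mean(B) = (8 + 7 + 7 + 8) / 4 = 30/4 = 7.5

Step 2 — sample variances and covariances s[i,j] = (1/(n-1)) · Σ_k (x_{k,i} - mean_i) · (x_{k,j} - mean_j), with n-1 = 3:
  s[A,A] = ((2)·(2) + (2)·(2) + (-1)·(-1) + (-3)·(-3)) / 3 = 18/3 = 6
  s[A,B] = ((2)·(0.5) + (2)·(-0.5) + (-1)·(-0.5) + (-3)·(0.5)) / 3 = -1/3 = -0.3333
  s[B,B] = ((0.5)·(0.5) + (-0.5)·(-0.5) + (-0.5)·(-0.5) + (0.5)·(0.5)) / 3 = 1/3 = 0.3333
  Sample standard deviations s_i = √(s[i,i]):
  s(A) = √(6) = 2.4495
  s(B) = √(0.3333) = 0.5774

Step 3 — r_{ij} = s_{ij} / (s_i · s_j):
  r[A,A] = 1 (diagonal).
  r[A,B] = -0.3333 / (2.4495 · 0.5774) = -0.3333 / 1.4142 = -0.2357
  r[B,B] = 1 (diagonal).

R is symmetric with unit diagonal. Assembling:

R = [[1, -0.2357],
 [-0.2357, 1]]


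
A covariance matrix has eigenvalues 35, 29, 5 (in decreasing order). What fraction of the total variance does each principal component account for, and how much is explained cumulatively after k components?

Step 1 — total variance = trace(Sigma) = Σ λ_i = 35 + 29 + 5 = 69.

Step 2 — fraction explained by component i = λ_i / Σ λ:
  PC1: 35/69 = 0.5072
  PC2: 29/69 = 0.4203
  PC3: 5/69 = 0.0725

Step 3 — cumulative fraction after k components = (λ_1 + ... + λ_k) / Σ λ:
  k = 1: 35/69 = 0.5072
  k = 2: (35 + 29)/69 = 64/69 = 0.9275
  k = 3: (35 + 29 + 5)/69 = 69/69 = 1

Summary (fraction, with percent):

explained: PC1 0.5072 (50.72%), PC2 0.4203 (42.03%), PC3 0.0725 (7.25%);  cumulative: 0.5072, 0.9275, 1


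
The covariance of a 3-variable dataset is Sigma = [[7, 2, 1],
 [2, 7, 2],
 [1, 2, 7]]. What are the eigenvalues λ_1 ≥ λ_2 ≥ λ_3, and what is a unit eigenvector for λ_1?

Step 1 — characteristic polynomial p(λ) = det(λI - Sigma) = λ³ - tr·λ² + c_1·λ - det, where tr = trace, c_1 = sum of the principal 2×2 minors, det = det(Sigma):
  tr = 7 + 7 + 7 = 21,
  c_1 = (7·7 - (2)²) + (7·7 - (1)²) + (7·7 - (2)²) = 45 + 48 + 45 = 138,
  det = 7·(7·7 - (2)²) - (2)·((2)·7 - (2)·(1)) + (1)·((2)·(2) - 7·(1)) = 7·(45) - (2)·(12) + (1)·(-3) = 288.
  So p(λ) = λ³ - 21λ² + 138λ - 288.
Step 2 — look for an integer root (rational root theorem: any rational root is an integer divisor of 288). Testing λ = 6:
  p(6) = 216 - 756 + 828 - 288 = 0  ✓
  Dividing out (λ - 6): p(λ) = (λ - 6)(λ² - 15λ + 48).
Step 3 — remaining eigenvalues from the quadratic λ² - 15λ + 48 = 0:
  Δ = 15² - 4·48 = 225 - 192 = 33,  λ = (15 ± √33)/2 = (15 ± 5.7446)/2 ≈ 10.3723 or 4.6277.
  Sorted: λ_1 = 10.3723,  λ_2 = 6,  λ_3 = 4.6277  (check: sum = 21 = tr ✓).

Step 4 — unit eigenvector for λ_1 ≈ 10.3723: v spans the null space of (Sigma - λ_1 I), whose rows are
  r_1 = (-3.3723, 2, 1),  r_2 = (2, -3.3723, 2),  r_3 = (1, 2, -3.3723).
  v is orthogonal to every row, so take v ∝ r_1 × r_2 = ((2)·(2) - (1)·(-3.3723), (1)·(2) - (-3.3723)·(2), (-3.3723)·(-3.3723) - (2)·(2)) ≈ (7.3723, 8.7446, 7.3723).
  Let u = (7.3723, 8.7446, 7.3723).
  ||u|| = √((7.3723)² + (8.7446)² + (7.3723)²) = √(185.1684) ≈ 13.6077,  v_1 = u/||u|| ≈ (0.5418, 0.6426, 0.5418) (||v_1|| = 1).

λ_1 = 10.3723,  λ_2 = 6,  λ_3 = 4.6277;  v_1 ≈ (0.5418, 0.6426, 0.5418)


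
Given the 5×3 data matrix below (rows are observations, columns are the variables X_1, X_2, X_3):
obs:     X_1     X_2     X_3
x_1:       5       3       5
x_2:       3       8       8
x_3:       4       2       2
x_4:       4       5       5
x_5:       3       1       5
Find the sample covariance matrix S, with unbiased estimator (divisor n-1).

Step 1 — column means:
  mean(X_1) = (5 + 3 + 4 + 4 + 3) / 5 = 19/5 = 3.8
  mean(X_2) = (3 + 8 + 2 + 5 + 1) / 5 = 19/5 = 3.8
  mean(X_3) = (5 + 8 + 2 + 5 + 5) / 5 = 25/5 = 5

Step 2 — sample covariance S[i,j] = (1/(n-1)) · Σ_k (x_{k,i} - mean_i) · (x_{k,j} - mean_j), with n-1 = 4.
  S[X_1,X_1] = ((1.2)·(1.2) + (-0.8)·(-0.8) + (0.2)·(0.2) + (0.2)·(0.2) + (-0.8)·(-0.8)) / 4 = 2.8/4 = 0.7
  S[X_1,X_2] = ((1.2)·(-0.8) + (-0.8)·(4.2) + (0.2)·(-1.8) + (0.2)·(1.2) + (-0.8)·(-2.8)) / 4 = -2.2/4 = -0.55
  S[X_1,X_3] = ((1.2)·(0) + (-0.8)·(3) + (0.2)·(-3) + (0.2)·(0) + (-0.8)·(0)) / 4 = -3/4 = -0.75
  S[X_2,X_2] = ((-0.8)·(-0.8) + (4.2)·(4.2) + (-1.8)·(-1.8) + (1.2)·(1.2) + (-2.8)·(-2.8)) / 4 = 30.8/4 = 7.7
  S[X_2,X_3] = ((-0.8)·(0) + (4.2)·(3) + (-1.8)·(-3) + (1.2)·(0) + (-2.8)·(0)) / 4 = 18/4 = 4.5
  S[X_3,X_3] = ((0)·(0) + (3)·(3) + (-3)·(-3) + (0)·(0) + (0)·(0)) / 4 = 18/4 = 4.5

S is symmetric (S[j,i] = S[i,j]). Assembling:

S = [[0.7, -0.55, -0.75],
 [-0.55, 7.7, 4.5],
 [-0.75, 4.5, 4.5]]


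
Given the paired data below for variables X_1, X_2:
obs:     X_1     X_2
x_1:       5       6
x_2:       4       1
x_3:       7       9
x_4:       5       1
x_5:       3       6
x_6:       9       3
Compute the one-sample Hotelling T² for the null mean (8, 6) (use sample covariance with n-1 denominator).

Step 1 — sample mean vector:
  mean(X_1) = (5 + 4 + 7 + 5 + 3 + 9) / 6 = 33/6 = 5.5
  mean(X_2) = (6 + 1 + 9 + 1 + 6 + 3) / 6 = 26/6 = 4.3333
  x̄ = (5.5, 4.3333),  deviation x̄ - mu_0 = (5.5, 4.3333) - (8, 6) = (-2.5, -1.6667).

Step 2 — sample covariance matrix, S[i,j] = (1/(n-1)) · Σ_k (x_{k,i} - mean_i) · (x_{k,j} - mean_j), divisor n-1 = 5:
  S[X_1,X_1] = ((-0.5)·(-0.5) + (-1.5)·(-1.5) + (1.5)·(1.5) + (-0.5)·(-0.5) + (-2.5)·(-2.5) + (3.5)·(3.5)) / 5 = 23.5/5 = 4.7
  S[X_1,X_2] = ((-0.5)·(1.6667) + (-1.5)·(-3.3333) + (1.5)·(4.6667) + (-0.5)·(-3.3333) + (-2.5)·(1.6667) + (3.5)·(-1.3333)) / 5 = 4/5 = 0.8
  S[X_2,X_2] = ((1.6667)·(1.6667) + (-3.3333)·(-3.3333) + (4.6667)·(4.6667) + (-3.3333)·(-3.3333) + (1.6667)·(1.6667) + (-1.3333)·(-1.3333)) / 5 = 51.3333/5 = 10.2667
  S = [[4.7, 0.8],
 [0.8, 10.2667]].

Step 3 — invert S. det(S) = 4.7·10.2667 - (0.8)² = 47.6133.
  S^{-1} = (1/det) · [[d, -b], [-b, a]] = [[0.2156, -0.0168],
 [-0.0168, 0.0987]].

Step 4 — quadratic form (x̄ - mu_0)^T · S^{-1} · (x̄ - mu_0):
  S^{-1} · (x̄ - mu_0) = (-0.5111, -0.1225),
  (x̄ - mu_0)^T · [...] = (-2.5)·(-0.5111) + (-1.6667)·(-0.1225) = 1.4818.

Step 5 — scale by n: T² = 6 · 1.4818 = 8.8911.

T² ≈ 8.8911


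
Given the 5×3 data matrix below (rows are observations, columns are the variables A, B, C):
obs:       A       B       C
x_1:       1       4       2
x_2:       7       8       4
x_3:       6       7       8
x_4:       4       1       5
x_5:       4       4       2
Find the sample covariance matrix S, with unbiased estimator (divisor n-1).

Step 1 — column means:
  mean(A) = (1 + 7 + 6 + 4 + 4) / 5 = 22/5 = 4.4
  mean(B) = (4 + 8 + 7 + 1 + 4) / 5 = 24/5 = 4.8
  mean(C) = (2 + 4 + 8 + 5 + 2) / 5 = 21/5 = 4.2

Step 2 — sample covariance S[i,j] = (1/(n-1)) · Σ_k (x_{k,i} - mean_i) · (x_{k,j} - mean_j), with n-1 = 4.
  S[A,A] = ((-3.4)·(-3.4) + (2.6)·(2.6) + (1.6)·(1.6) + (-0.4)·(-0.4) + (-0.4)·(-0.4)) / 4 = 21.2/4 = 5.3
  S[A,B] = ((-3.4)·(-0.8) + (2.6)·(3.2) + (1.6)·(2.2) + (-0.4)·(-3.8) + (-0.4)·(-0.8)) / 4 = 16.4/4 = 4.1
  S[A,C] = ((-3.4)·(-2.2) + (2.6)·(-0.2) + (1.6)·(3.8) + (-0.4)·(0.8) + (-0.4)·(-2.2)) / 4 = 13.6/4 = 3.4
  S[B,B] = ((-0.8)·(-0.8) + (3.2)·(3.2) + (2.2)·(2.2) + (-3.8)·(-3.8) + (-0.8)·(-0.8)) / 4 = 30.8/4 = 7.7
  S[B,C] = ((-0.8)·(-2.2) + (3.2)·(-0.2) + (2.2)·(3.8) + (-3.8)·(0.8) + (-0.8)·(-2.2)) / 4 = 8.2/4 = 2.05
  S[C,C] = ((-2.2)·(-2.2) + (-0.2)·(-0.2) + (3.8)·(3.8) + (0.8)·(0.8) + (-2.2)·(-2.2)) / 4 = 24.8/4 = 6.2

S is symmetric (S[j,i] = S[i,j]). Assembling:

S = [[5.3, 4.1, 3.4],
 [4.1, 7.7, 2.05],
 [3.4, 2.05, 6.2]]


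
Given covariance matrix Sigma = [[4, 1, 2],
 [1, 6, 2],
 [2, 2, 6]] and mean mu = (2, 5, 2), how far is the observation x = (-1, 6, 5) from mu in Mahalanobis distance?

Step 1 — centre the observation: (x - mu) = (-3, 1, 3).

Step 2 — invert Sigma (cofactor / det for 3×3, or solve directly):
  Sigma^{-1} = [[0.3019, -0.0189, -0.0943],
 [-0.0189, 0.1887, -0.0566],
 [-0.0943, -0.0566, 0.217]].

Step 3 — form the quadratic (x - mu)^T · Sigma^{-1} · (x - mu):
  Sigma^{-1} · (x - mu) = (-1.2075, 0.0755, 0.8774).
  (x - mu)^T · [Sigma^{-1} · (x - mu)] = (-3)·(-1.2075) + (1)·(0.0755) + (3)·(0.8774) = 6.3302.

Step 4 — take square root: d = √(6.3302) ≈ 2.516.

d(x, mu) = √(6.3302) ≈ 2.516


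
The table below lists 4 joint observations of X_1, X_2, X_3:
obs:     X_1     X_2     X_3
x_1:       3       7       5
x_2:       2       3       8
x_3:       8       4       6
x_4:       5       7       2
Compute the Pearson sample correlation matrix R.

Step 1 — column means:
  mean(X_1) = (3 + 2 + 8 + 5) / 4 = 18/4 = 4.5
  mean(X_2) = (7 + 3 + 4 + 7) / 4 = 21/4 = 5.25
  mean(X_3) = (5 + 8 + 6 + 2) / 4 = 21/4 = 5.25

Step 2 — sample variances and covariances s[i,j] = (1/(n-1)) · Σ_k (x_{k,i} - mean_i) · (x_{k,j} - mean_j), with n-1 = 3:
  s[X_1,X_1] = ((-1.5)·(-1.5) + (-2.5)·(-2.5) + (3.5)·(3.5) + (0.5)·(0.5)) / 3 = 21/3 = 7
  s[X_1,X_2] = ((-1.5)·(1.75) + (-2.5)·(-2.25) + (3.5)·(-1.25) + (0.5)·(1.75)) / 3 = -0.5/3 = -0.1667
  s[X_1,X_3] = ((-1.5)·(-0.25) + (-2.5)·(2.75) + (3.5)·(0.75) + (0.5)·(-3.25)) / 3 = -5.5/3 = -1.8333
  s[X_2,X_2] = ((1.75)·(1.75) + (-2.25)·(-2.25) + (-1.25)·(-1.25) + (1.75)·(1.75)) / 3 = 12.75/3 = 4.25
  s[X_2,X_3] = ((1.75)·(-0.25) + (-2.25)·(2.75) + (-1.25)·(0.75) + (1.75)·(-3.25)) / 3 = -13.25/3 = -4.4167
  s[X_3,X_3] = ((-0.25)·(-0.25) + (2.75)·(2.75) + (0.75)·(0.75) + (-3.25)·(-3.25)) / 3 = 18.75/3 = 6.25
  Sample standard deviations s_i = √(s[i,i]):
  s(X_1) = √(7) = 2.6458
  s(X_2) = √(4.25) = 2.0616
  s(X_3) = √(6.25) = 2.5

Step 3 — r_{ij} = s_{ij} / (s_i · s_j):
  r[X_1,X_1] = 1 (diagonal).
  r[X_1,X_2] = -0.1667 / (2.6458 · 2.0616) = -0.1667 / 5.4544 = -0.0306
  r[X_1,X_3] = -1.8333 / (2.6458 · 2.5) = -1.8333 / 6.6144 = -0.2772
  r[X_2,X_2] = 1 (diagonal).
  r[X_2,X_3] = -4.4167 / (2.0616 · 2.5) = -4.4167 / 5.1539 = -0.857
  r[X_3,X_3] = 1 (diagonal).

R is symmetric with unit diagonal. Assembling:

R = [[1, -0.0306, -0.2772],
 [-0.0306, 1, -0.857],
 [-0.2772, -0.857, 1]]


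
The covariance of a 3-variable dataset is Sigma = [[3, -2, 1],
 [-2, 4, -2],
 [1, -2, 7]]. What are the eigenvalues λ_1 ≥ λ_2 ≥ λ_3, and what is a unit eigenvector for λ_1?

Step 1 — characteristic polynomial p(λ) = det(λI - Sigma) = λ³ - tr·λ² + c_1·λ - det, where tr = trace, c_1 = sum of the principal 2×2 minors, det = det(Sigma):
  tr = 3 + 4 + 7 = 14,
  c_1 = (3·4 - (-2)²) + (3·7 - (1)²) + (4·7 - (-2)²) = 8 + 20 + 24 = 52,
  det = 3·(4·7 - (-2)²) - (-2)·((-2)·7 - (-2)·(1)) + (1)·((-2)·(-2) - 4·(1)) = 3·(24) - (-2)·(-12) + (1)·(0) = 48.
  So p(λ) = λ³ - 14λ² + 52λ - 48.
Step 2 — look for an integer root (rational root theorem: any rational root is an integer divisor of 48). Testing λ = 4:
  p(4) = 64 - 224 + 208 - 48 = 0  ✓
  Dividing out (λ - 4): p(λ) = (λ - 4)(λ² - 10λ + 12).
Step 3 — remaining eigenvalues from the quadratic λ² - 10λ + 12 = 0:
  Δ = 10² - 4·12 = 100 - 48 = 52,  λ = (10 ± √52)/2 = (10 ± 7.2111)/2 ≈ 8.6056 or 1.3944.
  Sorted: λ_1 = 8.6056,  λ_2 = 4,  λ_3 = 1.3944  (check: sum = 14 = tr ✓).

Step 4 — unit eigenvector for λ_1 ≈ 8.6056: v spans the null space of (Sigma - λ_1 I), whose rows are
  r_1 = (-5.6056, -2, 1),  r_2 = (-2, -4.6056, -2),  r_3 = (1, -2, -1.6056).
  v is orthogonal to every row, so take v ∝ r_1 × r_2 = ((-2)·(-2) - (1)·(-4.6056), (1)·(-2) - (-5.6056)·(-2), (-5.6056)·(-4.6056) - (-2)·(-2)) ≈ (8.6056, -13.2111, 21.8167).
  Let u = (8.6056, -13.2111, 21.8167).
  ||u|| = √((8.6056)² + (-13.2111)² + (21.8167)²) = √(724.5551) ≈ 26.9176,  v_1 = u/||u|| ≈ (0.3197, -0.4908, 0.8105) (||v_1|| = 1).

λ_1 = 8.6056,  λ_2 = 4,  λ_3 = 1.3944;  v_1 ≈ (0.3197, -0.4908, 0.8105)


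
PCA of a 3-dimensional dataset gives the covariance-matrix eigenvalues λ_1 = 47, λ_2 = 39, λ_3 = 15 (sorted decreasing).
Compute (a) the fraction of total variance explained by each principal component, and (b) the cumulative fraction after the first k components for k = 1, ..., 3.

Step 1 — total variance = trace(Sigma) = Σ λ_i = 47 + 39 + 15 = 101.

Step 2 — fraction explained by component i = λ_i / Σ λ:
  PC1: 47/101 = 0.4653
  PC2: 39/101 = 0.3861
  PC3: 15/101 = 0.1485

Step 3 — cumulative fraction after k components = (λ_1 + ... + λ_k) / Σ λ:
  k = 1: 47/101 = 0.4653
  k = 2: (47 + 39)/101 = 86/101 = 0.8515
  k = 3: (47 + 39 + 15)/101 = 101/101 = 1

Summary (fraction, with percent):

explained: PC1 0.4653 (46.53%), PC2 0.3861 (38.61%), PC3 0.1485 (14.85%);  cumulative: 0.4653, 0.8515, 1


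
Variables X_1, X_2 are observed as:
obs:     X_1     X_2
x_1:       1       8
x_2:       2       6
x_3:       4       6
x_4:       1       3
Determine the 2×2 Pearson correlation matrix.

Step 1 — column means:
  mean(X_1) = (1 + 2 + 4 + 1) / 4 = 8/4 = 2
  mean(X_2) = (8 + 6 + 6 + 3) / 4 = 23/4 = 5.75

Step 2 — sample variances and covariances s[i,j] = (1/(n-1)) · Σ_k (x_{k,i} - mean_i) · (x_{k,j} - mean_j), with n-1 = 3:
  s[X_1,X_1] = ((-1)·(-1) + (0)·(0) + (2)·(2) + (-1)·(-1)) / 3 = 6/3 = 2
  s[X_1,X_2] = ((-1)·(2.25) + (0)·(0.25) + (2)·(0.25) + (-1)·(-2.75)) / 3 = 1/3 = 0.3333
  s[X_2,X_2] = ((2.25)·(2.25) + (0.25)·(0.25) + (0.25)·(0.25) + (-2.75)·(-2.75)) / 3 = 12.75/3 = 4.25
  Sample standard deviations s_i = √(s[i,i]):
  s(X_1) = √(2) = 1.4142
  s(X_2) = √(4.25) = 2.0616

Step 3 — r_{ij} = s_{ij} / (s_i · s_j):
  r[X_1,X_1] = 1 (diagonal).
  r[X_1,X_2] = 0.3333 / (1.4142 · 2.0616) = 0.3333 / 2.9155 = 0.1143
  r[X_2,X_2] = 1 (diagonal).

R is symmetric with unit diagonal. Assembling:

R = [[1, 0.1143],
 [0.1143, 1]]


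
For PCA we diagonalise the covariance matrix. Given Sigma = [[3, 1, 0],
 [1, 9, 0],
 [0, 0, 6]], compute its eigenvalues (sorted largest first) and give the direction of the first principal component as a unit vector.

Step 1 — characteristic polynomial p(λ) = det(λI - Sigma) = λ³ - tr·λ² + c_1·λ - det, where tr = trace, c_1 = sum of the principal 2×2 minors, det = det(Sigma):
  tr = 3 + 9 + 6 = 18,
  c_1 = (3·9 - (1)²) + (3·6 - (0)²) + (9·6 - (0)²) = 26 + 18 + 54 = 98,
  det = 3·(9·6 - (0)²) - (1)·((1)·6 - (0)·(0)) + (0)·((1)·(0) - 9·(0)) = 3·(54) - (1)·(6) + (0)·(0) = 156.
  So p(λ) = λ³ - 18λ² + 98λ - 156.
Step 2 — look for an integer root (rational root theorem: any rational root is an integer divisor of 156). Testing λ = 6:
  p(6) = 216 - 648 + 588 - 156 = 0  ✓
  Dividing out (λ - 6): p(λ) = (λ - 6)(λ² - 12λ + 26).
Step 3 — remaining eigenvalues from the quadratic λ² - 12λ + 26 = 0:
  Δ = 12² - 4·26 = 144 - 104 = 40,  λ = (12 ± √40)/2 = (12 ± 6.3246)/2 ≈ 9.1623 or 2.8377.
  Sorted: λ_1 = 9.1623,  λ_2 = 6,  λ_3 = 2.8377  (check: sum = 18 = tr ✓).

Step 4 — unit eigenvector for λ_1 ≈ 9.1623: v spans the null space of (Sigma - λ_1 I), whose rows are
  r_1 = (-6.1623, 1, 0),  r_2 = (1, -0.1623, 0),  r_3 = (0, 0, -3.1623).
  v is orthogonal to every row, so take v ∝ r_1 × r_3 = ((1)·(-3.1623) - (0)·(0), (0)·(0) - (-6.1623)·(-3.1623), (-6.1623)·(0) - (1)·(0)) ≈ (-3.1623, -19.4868, 0).
  Rescale (multiply by -1 so the first nonzero entry is positive): u = (3.1623, 19.4868, 0).
  ||u|| = √((3.1623)² + (19.4868)² + (0)²) = √(389.7367) ≈ 19.7417,  v_1 = u/||u|| ≈ (0.1602, 0.9871, 0) (||v_1|| = 1).

λ_1 = 9.1623,  λ_2 = 6,  λ_3 = 2.8377;  v_1 ≈ (0.1602, 0.9871, 0)


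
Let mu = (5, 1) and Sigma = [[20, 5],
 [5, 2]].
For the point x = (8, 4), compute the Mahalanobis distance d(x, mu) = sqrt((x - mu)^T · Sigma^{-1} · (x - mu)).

Step 1 — centre the observation: (x - mu) = (3, 3).

Step 2 — invert Sigma. det(Sigma) = 20·2 - (5)² = 15.
  Sigma^{-1} = (1/det) · [[d, -b], [-b, a]] = [[0.1333, -0.3333],
 [-0.3333, 1.3333]].

Step 3 — form the quadratic (x - mu)^T · Sigma^{-1} · (x - mu):
  Sigma^{-1} · (x - mu) = (-0.6, 3).
  (x - mu)^T · [Sigma^{-1} · (x - mu)] = (3)·(-0.6) + (3)·(3) = 7.2.

Step 4 — take square root: d = √(7.2) ≈ 2.6833.

d(x, mu) = √(7.2) ≈ 2.6833


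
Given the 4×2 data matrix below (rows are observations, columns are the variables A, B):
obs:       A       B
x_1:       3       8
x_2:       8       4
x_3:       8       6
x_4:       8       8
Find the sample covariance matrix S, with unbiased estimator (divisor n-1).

Step 1 — column means:
  mean(A) = (3 + 8 + 8 + 8) / 4 = 27/4 = 6.75
  mean(B) = (8 + 4 + 6 + 8) / 4 = 26/4 = 6.5

Step 2 — sample covariance S[i,j] = (1/(n-1)) · Σ_k (x_{k,i} - mean_i) · (x_{k,j} - mean_j), with n-1 = 3.
  S[A,A] = ((-3.75)·(-3.75) + (1.25)·(1.25) + (1.25)·(1.25) + (1.25)·(1.25)) / 3 = 18.75/3 = 6.25
  S[A,B] = ((-3.75)·(1.5) + (1.25)·(-2.5) + (1.25)·(-0.5) + (1.25)·(1.5)) / 3 = -7.5/3 = -2.5
  S[B,B] = ((1.5)·(1.5) + (-2.5)·(-2.5) + (-0.5)·(-0.5) + (1.5)·(1.5)) / 3 = 11/3 = 3.6667

S is symmetric (S[j,i] = S[i,j]). Assembling:

S = [[6.25, -2.5],
 [-2.5, 3.6667]]


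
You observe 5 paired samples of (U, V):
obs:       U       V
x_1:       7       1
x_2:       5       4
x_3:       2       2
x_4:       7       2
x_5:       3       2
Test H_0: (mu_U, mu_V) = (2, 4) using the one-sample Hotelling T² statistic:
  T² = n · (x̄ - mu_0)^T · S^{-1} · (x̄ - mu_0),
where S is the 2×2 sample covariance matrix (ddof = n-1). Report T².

Step 1 — sample mean vector:
  mean(U) = (7 + 5 + 2 + 7 + 3) / 5 = 24/5 = 4.8
  mean(V) = (1 + 4 + 2 + 2 + 2) / 5 = 11/5 = 2.2
  x̄ = (4.8, 2.2),  deviation x̄ - mu_0 = (4.8, 2.2) - (2, 4) = (2.8, -1.8).

Step 2 — sample covariance matrix, S[i,j] = (1/(n-1)) · Σ_k (x_{k,i} - mean_i) · (x_{k,j} - mean_j), divisor n-1 = 4:
  S[U,U] = ((2.2)·(2.2) + (0.2)·(0.2) + (-2.8)·(-2.8) + (2.2)·(2.2) + (-1.8)·(-1.8)) / 4 = 20.8/4 = 5.2
  S[U,V] = ((2.2)·(-1.2) + (0.2)·(1.8) + (-2.8)·(-0.2) + (2.2)·(-0.2) + (-1.8)·(-0.2)) / 4 = -1.8/4 = -0.45
  S[V,V] = ((-1.2)·(-1.2) + (1.8)·(1.8) + (-0.2)·(-0.2) + (-0.2)·(-0.2) + (-0.2)·(-0.2)) / 4 = 4.8/4 = 1.2
  S = [[5.2, -0.45],
 [-0.45, 1.2]].

Step 3 — invert S. det(S) = 5.2·1.2 - (-0.45)² = 6.0375.
  S^{-1} = (1/det) · [[d, -b], [-b, a]] = [[0.1988, 0.0745],
 [0.0745, 0.8613]].

Step 4 — quadratic form (x̄ - mu_0)^T · S^{-1} · (x̄ - mu_0):
  S^{-1} · (x̄ - mu_0) = (0.4224, -1.3416),
  (x̄ - mu_0)^T · [...] = (2.8)·(0.4224) + (-1.8)·(-1.3416) = 3.5975.

Step 5 — scale by n: T² = 5 · 3.5975 = 17.9876.

T² ≈ 17.9876


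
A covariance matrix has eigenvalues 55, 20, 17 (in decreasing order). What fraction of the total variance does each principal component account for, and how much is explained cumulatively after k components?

Step 1 — total variance = trace(Sigma) = Σ λ_i = 55 + 20 + 17 = 92.

Step 2 — fraction explained by component i = λ_i / Σ λ:
  PC1: 55/92 = 0.5978
  PC2: 20/92 = 0.2174
  PC3: 17/92 = 0.1848

Step 3 — cumulative fraction after k components = (λ_1 + ... + λ_k) / Σ λ:
  k = 1: 55/92 = 0.5978
  k = 2: (55 + 20)/92 = 75/92 = 0.8152
  k = 3: (55 + 20 + 17)/92 = 92/92 = 1

Summary (fraction, with percent):

explained: PC1 0.5978 (59.78%), PC2 0.2174 (21.74%), PC3 0.1848 (18.48%);  cumulative: 0.5978, 0.8152, 1


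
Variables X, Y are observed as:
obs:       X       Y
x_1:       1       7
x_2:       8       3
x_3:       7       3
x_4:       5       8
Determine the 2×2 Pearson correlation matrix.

Step 1 — column means:
  mean(X) = (1 + 8 + 7 + 5) / 4 = 21/4 = 5.25
  mean(Y) = (7 + 3 + 3 + 8) / 4 = 21/4 = 5.25

Step 2 — sample variances and covariances s[i,j] = (1/(n-1)) · Σ_k (x_{k,i} - mean_i) · (x_{k,j} - mean_j), with n-1 = 3:
  s[X,X] = ((-4.25)·(-4.25) + (2.75)·(2.75) + (1.75)·(1.75) + (-0.25)·(-0.25)) / 3 = 28.75/3 = 9.5833
  s[X,Y] = ((-4.25)·(1.75) + (2.75)·(-2.25) + (1.75)·(-2.25) + (-0.25)·(2.75)) / 3 = -18.25/3 = -6.0833
  s[Y,Y] = ((1.75)·(1.75) + (-2.25)·(-2.25) + (-2.25)·(-2.25) + (2.75)·(2.75)) / 3 = 20.75/3 = 6.9167
  Sample standard deviations s_i = √(s[i,i]):
  s(X) = √(9.5833) = 3.0957
  s(Y) = √(6.9167) = 2.63

Step 3 — r_{ij} = s_{ij} / (s_i · s_j):
  r[X,X] = 1 (diagonal).
  r[X,Y] = -6.0833 / (3.0957 · 2.63) = -6.0833 / 8.1415 = -0.7472
  r[Y,Y] = 1 (diagonal).

R is symmetric with unit diagonal. Assembling:

R = [[1, -0.7472],
 [-0.7472, 1]]


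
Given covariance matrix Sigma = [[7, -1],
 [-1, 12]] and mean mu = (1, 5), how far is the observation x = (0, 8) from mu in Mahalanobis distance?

Step 1 — centre the observation: (x - mu) = (-1, 3).

Step 2 — invert Sigma. det(Sigma) = 7·12 - (-1)² = 83.
  Sigma^{-1} = (1/det) · [[d, -b], [-b, a]] = [[0.1446, 0.012],
 [0.012, 0.0843]].

Step 3 — form the quadratic (x - mu)^T · Sigma^{-1} · (x - mu):
  Sigma^{-1} · (x - mu) = (-0.1084, 0.241).
  (x - mu)^T · [Sigma^{-1} · (x - mu)] = (-1)·(-0.1084) + (3)·(0.241) = 0.8313.

Step 4 — take square root: d = √(0.8313) ≈ 0.9118.

d(x, mu) = √(0.8313) ≈ 0.9118


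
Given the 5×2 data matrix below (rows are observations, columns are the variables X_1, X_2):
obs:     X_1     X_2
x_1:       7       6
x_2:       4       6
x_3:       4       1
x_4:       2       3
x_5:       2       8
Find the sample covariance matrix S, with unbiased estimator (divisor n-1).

Step 1 — column means:
  mean(X_1) = (7 + 4 + 4 + 2 + 2) / 5 = 19/5 = 3.8
  mean(X_2) = (6 + 6 + 1 + 3 + 8) / 5 = 24/5 = 4.8

Step 2 — sample covariance S[i,j] = (1/(n-1)) · Σ_k (x_{k,i} - mean_i) · (x_{k,j} - mean_j), with n-1 = 4.
  S[X_1,X_1] = ((3.2)·(3.2) + (0.2)·(0.2) + (0.2)·(0.2) + (-1.8)·(-1.8) + (-1.8)·(-1.8)) / 4 = 16.8/4 = 4.2
  S[X_1,X_2] = ((3.2)·(1.2) + (0.2)·(1.2) + (0.2)·(-3.8) + (-1.8)·(-1.8) + (-1.8)·(3.2)) / 4 = 0.8/4 = 0.2
  S[X_2,X_2] = ((1.2)·(1.2) + (1.2)·(1.2) + (-3.8)·(-3.8) + (-1.8)·(-1.8) + (3.2)·(3.2)) / 4 = 30.8/4 = 7.7

S is symmetric (S[j,i] = S[i,j]). Assembling:

S = [[4.2, 0.2],
 [0.2, 7.7]]


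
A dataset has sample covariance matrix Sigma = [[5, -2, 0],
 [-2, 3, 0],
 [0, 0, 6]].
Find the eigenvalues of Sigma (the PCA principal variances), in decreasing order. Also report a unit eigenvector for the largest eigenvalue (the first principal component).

Step 1 — characteristic polynomial p(λ) = det(λI - Sigma) = λ³ - tr·λ² + c_1·λ - det, where tr = trace, c_1 = sum of the principal 2×2 minors, det = det(Sigma):
  tr = 5 + 3 + 6 = 14,
  c_1 = (5·3 - (-2)²) + (5·6 - (0)²) + (3·6 - (0)²) = 11 + 30 + 18 = 59,
  det = 5·(3·6 - (0)²) - (-2)·((-2)·6 - (0)·(0)) + (0)·((-2)·(0) - 3·(0)) = 5·(18) - (-2)·(-12) + (0)·(0) = 66.
  So p(λ) = λ³ - 14λ² + 59λ - 66.
Step 2 — look for an integer root (rational root theorem: any rational root is an integer divisor of 66). Testing λ = 6:
  p(6) = 216 - 504 + 354 - 66 = 0  ✓
  Dividing out (λ - 6): p(λ) = (λ - 6)(λ² - 8λ + 11).
Step 3 — remaining eigenvalues from the quadratic λ² - 8λ + 11 = 0:
  Δ = 8² - 4·11 = 64 - 44 = 20,  λ = (8 ± √20)/2 = (8 ± 4.4721)/2 ≈ 6.2361 or 1.7639.
  Sorted: λ_1 = 6.2361,  λ_2 = 6,  λ_3 = 1.7639  (check: sum = 14 = tr ✓).

Step 4 — unit eigenvector for λ_1 ≈ 6.2361: v spans the null space of (Sigma - λ_1 I), whose rows are
  r_1 = (-1.2361, -2, 0),  r_2 = (-2, -3.2361, 0),  r_3 = (0, 0, -0.2361).
  v is orthogonal to every row, so take v ∝ r_1 × r_3 = ((-2)·(-0.2361) - (0)·(0), (0)·(0) - (-1.2361)·(-0.2361), (-1.2361)·(0) - (-2)·(0)) ≈ (0.4721, -0.2918, 0).
  Let u = (0.4721, -0.2918, 0).
  ||u|| = √((0.4721)² + (-0.2918)² + (0)²) = √(0.3081) ≈ 0.555,  v_1 = u/||u|| ≈ (0.8507, -0.5257, 0) (||v_1|| = 1).

λ_1 = 6.2361,  λ_2 = 6,  λ_3 = 1.7639;  v_1 ≈ (0.8507, -0.5257, 0)


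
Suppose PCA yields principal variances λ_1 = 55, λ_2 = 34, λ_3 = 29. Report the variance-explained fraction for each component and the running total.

Step 1 — total variance = trace(Sigma) = Σ λ_i = 55 + 34 + 29 = 118.

Step 2 — fraction explained by component i = λ_i / Σ λ:
  PC1: 55/118 = 0.4661
  PC2: 34/118 = 0.2881
  PC3: 29/118 = 0.2458

Step 3 — cumulative fraction after k components = (λ_1 + ... + λ_k) / Σ λ:
  k = 1: 55/118 = 0.4661
  k = 2: (55 + 34)/118 = 89/118 = 0.7542
  k = 3: (55 + 34 + 29)/118 = 118/118 = 1

Summary (fraction, with percent):

explained: PC1 0.4661 (46.61%), PC2 0.2881 (28.81%), PC3 0.2458 (24.58%);  cumulative: 0.4661, 0.7542, 1


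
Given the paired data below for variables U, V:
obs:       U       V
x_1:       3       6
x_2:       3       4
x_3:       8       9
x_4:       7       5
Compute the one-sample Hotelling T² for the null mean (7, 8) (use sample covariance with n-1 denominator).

Step 1 — sample mean vector:
  mean(U) = (3 + 3 + 8 + 7) / 4 = 21/4 = 5.25
  mean(V) = (6 + 4 + 9 + 5) / 4 = 24/4 = 6
  x̄ = (5.25, 6),  deviation x̄ - mu_0 = (5.25, 6) - (7, 8) = (-1.75, -2).

Step 2 — sample covariance matrix, S[i,j] = (1/(n-1)) · Σ_k (x_{k,i} - mean_i) · (x_{k,j} - mean_j), divisor n-1 = 3:
  S[U,U] = ((-2.25)·(-2.25) + (-2.25)·(-2.25) + (2.75)·(2.75) + (1.75)·(1.75)) / 3 = 20.75/3 = 6.9167
  S[U,V] = ((-2.25)·(0) + (-2.25)·(-2) + (2.75)·(3) + (1.75)·(-1)) / 3 = 11/3 = 3.6667
  S[V,V] = ((0)·(0) + (-2)·(-2) + (3)·(3) + (-1)·(-1)) / 3 = 14/3 = 4.6667
  S = [[6.9167, 3.6667],
 [3.6667, 4.6667]].

Step 3 — invert S. det(S) = 6.9167·4.6667 - (3.6667)² = 18.8333.
  S^{-1} = (1/det) · [[d, -b], [-b, a]] = [[0.2478, -0.1947],
 [-0.1947, 0.3673]].

Step 4 — quadratic form (x̄ - mu_0)^T · S^{-1} · (x̄ - mu_0):
  S^{-1} · (x̄ - mu_0) = (-0.0442, -0.3938),
  (x̄ - mu_0)^T · [...] = (-1.75)·(-0.0442) + (-2)·(-0.3938) = 0.865.

Step 5 — scale by n: T² = 4 · 0.865 = 3.4602.

T² ≈ 3.4602


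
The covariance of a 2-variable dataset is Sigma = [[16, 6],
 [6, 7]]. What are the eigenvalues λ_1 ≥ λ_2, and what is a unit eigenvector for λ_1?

Step 1 — characteristic polynomial of 2×2 Sigma:
  det(Sigma - λI) = λ² - trace · λ + det = 0.
  trace = 16 + 7 = 23, det = 16·7 - (6)² = 76.
Step 2 — discriminant:
  Δ = trace² - 4·det = 529 - 304 = 225.
Step 3 — eigenvalues:
  λ = (trace ± √Δ)/2 = (23 ± 15)/2,
  λ_1 = 19,  λ_2 = 4.

Step 4 — unit eigenvector for λ_1: solve (Sigma - λ_1 I)v = 0. First row:
  (16 - 19)·v_x + (6)·v_y = 0, i.e. (-3)·v_x + (6)·v_y = 0,
  so v ∝ (b, λ_1 - a) = (6, 3) = u.
  ||u|| = √((6)² + (3)²) = √(45) ≈ 6.7082,
  v_1 = u/||u|| ≈ (0.8944, 0.4472) (||v_1|| = 1).

λ_1 = 19,  λ_2 = 4;  v_1 ≈ (0.8944, 0.4472)


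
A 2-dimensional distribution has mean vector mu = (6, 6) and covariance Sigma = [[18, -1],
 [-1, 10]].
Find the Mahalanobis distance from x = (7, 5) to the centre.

Step 1 — centre the observation: (x - mu) = (1, -1).

Step 2 — invert Sigma. det(Sigma) = 18·10 - (-1)² = 179.
  Sigma^{-1} = (1/det) · [[d, -b], [-b, a]] = [[0.0559, 0.0056],
 [0.0056, 0.1006]].

Step 3 — form the quadratic (x - mu)^T · Sigma^{-1} · (x - mu):
  Sigma^{-1} · (x - mu) = (0.0503, -0.095).
  (x - mu)^T · [Sigma^{-1} · (x - mu)] = (1)·(0.0503) + (-1)·(-0.095) = 0.1453.

Step 4 — take square root: d = √(0.1453) ≈ 0.3811.

d(x, mu) = √(0.1453) ≈ 0.3811


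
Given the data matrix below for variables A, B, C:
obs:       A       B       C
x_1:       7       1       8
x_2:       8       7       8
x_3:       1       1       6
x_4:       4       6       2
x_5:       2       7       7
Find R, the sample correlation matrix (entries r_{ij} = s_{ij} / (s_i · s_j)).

Step 1 — column means:
  mean(A) = (7 + 8 + 1 + 4 + 2) / 5 = 22/5 = 4.4
  mean(B) = (1 + 7 + 1 + 6 + 7) / 5 = 22/5 = 4.4
  mean(C) = (8 + 8 + 6 + 2 + 7) / 5 = 31/5 = 6.2

Step 2 — sample variances and covariances s[i,j] = (1/(n-1)) · Σ_k (x_{k,i} - mean_i) · (x_{k,j} - mean_j), with n-1 = 4:
  s[A,A] = ((2.6)·(2.6) + (3.6)·(3.6) + (-3.4)·(-3.4) + (-0.4)·(-0.4) + (-2.4)·(-2.4)) / 4 = 37.2/4 = 9.3
  s[A,B] = ((2.6)·(-3.4) + (3.6)·(2.6) + (-3.4)·(-3.4) + (-0.4)·(1.6) + (-2.4)·(2.6)) / 4 = 5.2/4 = 1.3
  s[A,C] = ((2.6)·(1.8) + (3.6)·(1.8) + (-3.4)·(-0.2) + (-0.4)·(-4.2) + (-2.4)·(0.8)) / 4 = 11.6/4 = 2.9
  s[B,B] = ((-3.4)·(-3.4) + (2.6)·(2.6) + (-3.4)·(-3.4) + (1.6)·(1.6) + (2.6)·(2.6)) / 4 = 39.2/4 = 9.8
  s[B,C] = ((-3.4)·(1.8) + (2.6)·(1.8) + (-3.4)·(-0.2) + (1.6)·(-4.2) + (2.6)·(0.8)) / 4 = -5.4/4 = -1.35
  s[C,C] = ((1.8)·(1.8) + (1.8)·(1.8) + (-0.2)·(-0.2) + (-4.2)·(-4.2) + (0.8)·(0.8)) / 4 = 24.8/4 = 6.2
  Sample standard deviations s_i = √(s[i,i]):
  s(A) = √(9.3) = 3.0496
  s(B) = √(9.8) = 3.1305
  s(C) = √(6.2) = 2.49

Step 3 — r_{ij} = s_{ij} / (s_i · s_j):
  r[A,A] = 1 (diagonal).
  r[A,B] = 1.3 / (3.0496 · 3.1305) = 1.3 / 9.5467 = 0.1362
  r[A,C] = 2.9 / (3.0496 · 2.49) = 2.9 / 7.5934 = 0.3819
  r[B,B] = 1 (diagonal).
  r[B,C] = -1.35 / (3.1305 · 2.49) = -1.35 / 7.7949 = -0.1732
  r[C,C] = 1 (diagonal).

R is symmetric with unit diagonal. Assembling:

R = [[1, 0.1362, 0.3819],
 [0.1362, 1, -0.1732],
 [0.3819, -0.1732, 1]]


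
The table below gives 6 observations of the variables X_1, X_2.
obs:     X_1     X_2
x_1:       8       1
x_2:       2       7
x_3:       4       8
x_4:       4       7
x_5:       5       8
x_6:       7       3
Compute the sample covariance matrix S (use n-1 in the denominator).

Step 1 — column means:
  mean(X_1) = (8 + 2 + 4 + 4 + 5 + 7) / 6 = 30/6 = 5
  mean(X_2) = (1 + 7 + 8 + 7 + 8 + 3) / 6 = 34/6 = 5.6667

Step 2 — sample covariance S[i,j] = (1/(n-1)) · Σ_k (x_{k,i} - mean_i) · (x_{k,j} - mean_j), with n-1 = 5.
  S[X_1,X_1] = ((3)·(3) + (-3)·(-3) + (-1)·(-1) + (-1)·(-1) + (0)·(0) + (2)·(2)) / 5 = 24/5 = 4.8
  S[X_1,X_2] = ((3)·(-4.6667) + (-3)·(1.3333) + (-1)·(2.3333) + (-1)·(1.3333) + (0)·(2.3333) + (2)·(-2.6667)) / 5 = -27/5 = -5.4
  S[X_2,X_2] = ((-4.6667)·(-4.6667) + (1.3333)·(1.3333) + (2.3333)·(2.3333) + (1.3333)·(1.3333) + (2.3333)·(2.3333) + (-2.6667)·(-2.6667)) / 5 = 43.3333/5 = 8.6667

S is symmetric (S[j,i] = S[i,j]). Assembling:

S = [[4.8, -5.4],
 [-5.4, 8.6667]]


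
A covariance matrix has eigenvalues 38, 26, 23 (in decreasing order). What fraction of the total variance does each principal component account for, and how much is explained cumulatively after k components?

Step 1 — total variance = trace(Sigma) = Σ λ_i = 38 + 26 + 23 = 87.

Step 2 — fraction explained by component i = λ_i / Σ λ:
  PC1: 38/87 = 0.4368
  PC2: 26/87 = 0.2989
  PC3: 23/87 = 0.2644

Step 3 — cumulative fraction after k components = (λ_1 + ... + λ_k) / Σ λ:
  k = 1: 38/87 = 0.4368
  k = 2: (38 + 26)/87 = 64/87 = 0.7356
  k = 3: (38 + 26 + 23)/87 = 87/87 = 1

Summary (fraction, with percent):

explained: PC1 0.4368 (43.68%), PC2 0.2989 (29.89%), PC3 0.2644 (26.44%);  cumulative: 0.4368, 0.7356, 1


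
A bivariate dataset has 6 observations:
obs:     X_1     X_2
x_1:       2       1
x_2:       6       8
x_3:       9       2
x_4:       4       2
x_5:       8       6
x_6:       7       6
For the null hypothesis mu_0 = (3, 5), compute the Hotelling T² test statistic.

Step 1 — sample mean vector:
  mean(X_1) = (2 + 6 + 9 + 4 + 8 + 7) / 6 = 36/6 = 6
  mean(X_2) = (1 + 8 + 2 + 2 + 6 + 6) / 6 = 25/6 = 4.1667
  x̄ = (6, 4.1667),  deviation x̄ - mu_0 = (6, 4.1667) - (3, 5) = (3, -0.8333).

Step 2 — sample covariance matrix, S[i,j] = (1/(n-1)) · Σ_k (x_{k,i} - mean_i) · (x_{k,j} - mean_j), divisor n-1 = 5:
  S[X_1,X_1] = ((-4)·(-4) + (0)·(0) + (3)·(3) + (-2)·(-2) + (2)·(2) + (1)·(1)) / 5 = 34/5 = 6.8
  S[X_1,X_2] = ((-4)·(-3.1667) + (0)·(3.8333) + (3)·(-2.1667) + (-2)·(-2.1667) + (2)·(1.8333) + (1)·(1.8333)) / 5 = 16/5 = 3.2
  S[X_2,X_2] = ((-3.1667)·(-3.1667) + (3.8333)·(3.8333) + (-2.1667)·(-2.1667) + (-2.1667)·(-2.1667) + (1.8333)·(1.8333) + (1.8333)·(1.8333)) / 5 = 40.8333/5 = 8.1667
  S = [[6.8, 3.2],
 [3.2, 8.1667]].

Step 3 — invert S. det(S) = 6.8·8.1667 - (3.2)² = 45.2933.
  S^{-1} = (1/det) · [[d, -b], [-b, a]] = [[0.1803, -0.0707],
 [-0.0707, 0.1501]].

Step 4 — quadratic form (x̄ - mu_0)^T · S^{-1} · (x̄ - mu_0):
  S^{-1} · (x̄ - mu_0) = (0.5998, -0.3371),
  (x̄ - mu_0)^T · [...] = (3)·(0.5998) + (-0.8333)·(-0.3371) = 2.0803.

Step 5 — scale by n: T² = 6 · 2.0803 = 12.4816.

T² ≈ 12.4816


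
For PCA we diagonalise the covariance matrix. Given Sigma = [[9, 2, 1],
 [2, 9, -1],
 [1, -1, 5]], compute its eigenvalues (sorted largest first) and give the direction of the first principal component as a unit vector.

Step 1 — characteristic polynomial p(λ) = det(λI - Sigma) = λ³ - tr·λ² + c_1·λ - det, where tr = trace, c_1 = sum of the principal 2×2 minors, det = det(Sigma):
  tr = 9 + 9 + 5 = 23,
  c_1 = (9·9 - (2)²) + (9·5 - (1)²) + (9·5 - (-1)²) = 77 + 44 + 44 = 165,
  det = 9·(9·5 - (-1)²) - (2)·((2)·5 - (-1)·(1)) + (1)·((2)·(-1) - 9·(1)) = 9·(44) - (2)·(11) + (1)·(-11) = 363.
  So p(λ) = λ³ - 23λ² + 165λ - 363.
Step 2 — look for an integer root (rational root theorem: any rational root is an integer divisor of 363). Testing λ = 11:
  p(11) = 1331 - 2783 + 1815 - 363 = 0  ✓
  Dividing out (λ - 11): p(λ) = (λ - 11)(λ² - 12λ + 33).
Step 3 — remaining eigenvalues from the quadratic λ² - 12λ + 33 = 0:
  Δ = 12² - 4·33 = 144 - 132 = 12,  λ = (12 ± √12)/2 = (12 ± 3.4641)/2 ≈ 7.7321 or 4.2679.
  Sorted: λ_1 = 11,  λ_2 = 7.7321,  λ_3 = 4.2679  (check: sum = 23 = tr ✓).

Step 4 — unit eigenvector for λ_1 = 11: v spans the null space of (Sigma - λ_1 I), whose rows are
  r_1 = (-2, 2, 1),  r_2 = (2, -2, -1),  r_3 = (1, -1, -6).
  v is orthogonal to every row, so take v ∝ r_1 × r_3 = ((2)·(-6) - (1)·(-1), (1)·(1) - (-2)·(-6), (-2)·(-1) - (2)·(1)) = (-11, -11, 0).
  Rescale (divide by 11; multiply by -1 so the first nonzero entry is positive): u = (1, 1, 0).
  ||u|| = √((1)² + (1)² + (0)²) = √(2) ≈ 1.4142,  v_1 = u/||u|| ≈ (0.7071, 0.7071, 0) (||v_1|| = 1).

λ_1 = 11,  λ_2 = 7.7321,  λ_3 = 4.2679;  v_1 ≈ (0.7071, 0.7071, 0)


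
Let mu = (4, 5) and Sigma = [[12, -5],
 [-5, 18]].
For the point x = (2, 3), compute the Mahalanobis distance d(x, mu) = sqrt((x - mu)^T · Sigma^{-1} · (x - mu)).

Step 1 — centre the observation: (x - mu) = (-2, -2).

Step 2 — invert Sigma. det(Sigma) = 12·18 - (-5)² = 191.
  Sigma^{-1} = (1/det) · [[d, -b], [-b, a]] = [[0.0942, 0.0262],
 [0.0262, 0.0628]].

Step 3 — form the quadratic (x - mu)^T · Sigma^{-1} · (x - mu):
  Sigma^{-1} · (x - mu) = (-0.2408, -0.178).
  (x - mu)^T · [Sigma^{-1} · (x - mu)] = (-2)·(-0.2408) + (-2)·(-0.178) = 0.8377.

Step 4 — take square root: d = √(0.8377) ≈ 0.9153.

d(x, mu) = √(0.8377) ≈ 0.9153


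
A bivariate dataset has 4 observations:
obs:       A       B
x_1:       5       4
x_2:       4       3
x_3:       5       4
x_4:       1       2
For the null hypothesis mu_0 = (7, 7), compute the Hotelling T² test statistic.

Step 1 — sample mean vector:
  mean(A) = (5 + 4 + 5 + 1) / 4 = 15/4 = 3.75
  mean(B) = (4 + 3 + 4 + 2) / 4 = 13/4 = 3.25
  x̄ = (3.75, 3.25),  deviation x̄ - mu_0 = (3.75, 3.25) - (7, 7) = (-3.25, -3.75).

Step 2 — sample covariance matrix, S[i,j] = (1/(n-1)) · Σ_k (x_{k,i} - mean_i) · (x_{k,j} - mean_j), divisor n-1 = 3:
  S[A,A] = ((1.25)·(1.25) + (0.25)·(0.25) + (1.25)·(1.25) + (-2.75)·(-2.75)) / 3 = 10.75/3 = 3.5833
  S[A,B] = ((1.25)·(0.75) + (0.25)·(-0.25) + (1.25)·(0.75) + (-2.75)·(-1.25)) / 3 = 5.25/3 = 1.75
  S[B,B] = ((0.75)·(0.75) + (-0.25)·(-0.25) + (0.75)·(0.75) + (-1.25)·(-1.25)) / 3 = 2.75/3 = 0.9167
  S = [[3.5833, 1.75],
 [1.75, 0.9167]].

Step 3 — invert S. det(S) = 3.5833·0.9167 - (1.75)² = 0.2222.
  S^{-1} = (1/det) · [[d, -b], [-b, a]] = [[4.125, -7.875],
 [-7.875, 16.125]].

Step 4 — quadratic form (x̄ - mu_0)^T · S^{-1} · (x̄ - mu_0):
  S^{-1} · (x̄ - mu_0) = (16.125, -34.875),
  (x̄ - mu_0)^T · [...] = (-3.25)·(16.125) + (-3.75)·(-34.875) = 78.375.

Step 5 — scale by n: T² = 4 · 78.375 = 313.5.

T² ≈ 313.5


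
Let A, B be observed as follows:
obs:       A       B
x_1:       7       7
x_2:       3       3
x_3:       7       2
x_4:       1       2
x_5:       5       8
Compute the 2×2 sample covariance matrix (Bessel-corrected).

Step 1 — column means:
  mean(A) = (7 + 3 + 7 + 1 + 5) / 5 = 23/5 = 4.6
  mean(B) = (7 + 3 + 2 + 2 + 8) / 5 = 22/5 = 4.4

Step 2 — sample covariance S[i,j] = (1/(n-1)) · Σ_k (x_{k,i} - mean_i) · (x_{k,j} - mean_j), with n-1 = 4.
  S[A,A] = ((2.4)·(2.4) + (-1.6)·(-1.6) + (2.4)·(2.4) + (-3.6)·(-3.6) + (0.4)·(0.4)) / 4 = 27.2/4 = 6.8
  S[A,B] = ((2.4)·(2.6) + (-1.6)·(-1.4) + (2.4)·(-2.4) + (-3.6)·(-2.4) + (0.4)·(3.6)) / 4 = 12.8/4 = 3.2
  S[B,B] = ((2.6)·(2.6) + (-1.4)·(-1.4) + (-2.4)·(-2.4) + (-2.4)·(-2.4) + (3.6)·(3.6)) / 4 = 33.2/4 = 8.3

S is symmetric (S[j,i] = S[i,j]). Assembling:

S = [[6.8, 3.2],
 [3.2, 8.3]]


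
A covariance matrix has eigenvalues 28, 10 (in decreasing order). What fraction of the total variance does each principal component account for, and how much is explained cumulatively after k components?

Step 1 — total variance = trace(Sigma) = Σ λ_i = 28 + 10 = 38.

Step 2 — fraction explained by component i = λ_i / Σ λ:
  PC1: 28/38 = 0.7368
  PC2: 10/38 = 0.2632

Step 3 — cumulative fraction after k components = (λ_1 + ... + λ_k) / Σ λ:
  k = 1: 28/38 = 0.7368
  k = 2: (28 + 10)/38 = 38/38 = 1

Summary (fraction, with percent):

explained: PC1 0.7368 (73.68%), PC2 0.2632 (26.32%);  cumulative: 0.7368, 1


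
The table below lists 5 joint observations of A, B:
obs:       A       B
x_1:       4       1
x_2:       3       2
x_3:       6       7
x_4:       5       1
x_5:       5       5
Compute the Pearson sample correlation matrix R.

Step 1 — column means:
  mean(A) = (4 + 3 + 6 + 5 + 5) / 5 = 23/5 = 4.6
  mean(B) = (1 + 2 + 7 + 1 + 5) / 5 = 16/5 = 3.2

Step 2 — sample variances and covariances s[i,j] = (1/(n-1)) · Σ_k (x_{k,i} - mean_i) · (x_{k,j} - mean_j), with n-1 = 4:
  s[A,A] = ((-0.6)·(-0.6) + (-1.6)·(-1.6) + (1.4)·(1.4) + (0.4)·(0.4) + (0.4)·(0.4)) / 4 = 5.2/4 = 1.3
  s[A,B] = ((-0.6)·(-2.2) + (-1.6)·(-1.2) + (1.4)·(3.8) + (0.4)·(-2.2) + (0.4)·(1.8)) / 4 = 8.4/4 = 2.1
  s[B,B] = ((-2.2)·(-2.2) + (-1.2)·(-1.2) + (3.8)·(3.8) + (-2.2)·(-2.2) + (1.8)·(1.8)) / 4 = 28.8/4 = 7.2
  Sample standard deviations s_i = √(s[i,i]):
  s(A) = √(1.3) = 1.1402
  s(B) = √(7.2) = 2.6833

Step 3 — r_{ij} = s_{ij} / (s_i · s_j):
  r[A,A] = 1 (diagonal).
  r[A,B] = 2.1 / (1.1402 · 2.6833) = 2.1 / 3.0594 = 0.6864
  r[B,B] = 1 (diagonal).

R is symmetric with unit diagonal. Assembling:

R = [[1, 0.6864],
 [0.6864, 1]]


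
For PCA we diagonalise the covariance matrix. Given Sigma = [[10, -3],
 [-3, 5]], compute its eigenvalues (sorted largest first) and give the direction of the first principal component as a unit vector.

Step 1 — characteristic polynomial of 2×2 Sigma:
  det(Sigma - λI) = λ² - trace · λ + det = 0.
  trace = 10 + 5 = 15, det = 10·5 - (-3)² = 41.
Step 2 — discriminant:
  Δ = trace² - 4·det = 225 - 164 = 61.
Step 3 — eigenvalues:
  λ = (trace ± √Δ)/2 = (15 ± 7.8102)/2,
  λ_1 = 11.4051,  λ_2 = 3.5949.

Step 4 — unit eigenvector for λ_1: solve (Sigma - λ_1 I)v = 0. First row:
  (10 - 11.4051)·v_x + (-3)·v_y = 0, i.e. (-1.4051)·v_x + (-3)·v_y = 0,
  so v ∝ (b, λ_1 - a) = (-3, 1.4051); multiply by -1 so the first entry is positive: u = (3, -1.4051).
  ||u|| = √((3)² + (-1.4051)²) = √(10.9744) ≈ 3.3128,
  v_1 = u/||u|| ≈ (0.9056, -0.4242) (||v_1|| = 1).

λ_1 = 11.4051,  λ_2 = 3.5949;  v_1 ≈ (0.9056, -0.4242)
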